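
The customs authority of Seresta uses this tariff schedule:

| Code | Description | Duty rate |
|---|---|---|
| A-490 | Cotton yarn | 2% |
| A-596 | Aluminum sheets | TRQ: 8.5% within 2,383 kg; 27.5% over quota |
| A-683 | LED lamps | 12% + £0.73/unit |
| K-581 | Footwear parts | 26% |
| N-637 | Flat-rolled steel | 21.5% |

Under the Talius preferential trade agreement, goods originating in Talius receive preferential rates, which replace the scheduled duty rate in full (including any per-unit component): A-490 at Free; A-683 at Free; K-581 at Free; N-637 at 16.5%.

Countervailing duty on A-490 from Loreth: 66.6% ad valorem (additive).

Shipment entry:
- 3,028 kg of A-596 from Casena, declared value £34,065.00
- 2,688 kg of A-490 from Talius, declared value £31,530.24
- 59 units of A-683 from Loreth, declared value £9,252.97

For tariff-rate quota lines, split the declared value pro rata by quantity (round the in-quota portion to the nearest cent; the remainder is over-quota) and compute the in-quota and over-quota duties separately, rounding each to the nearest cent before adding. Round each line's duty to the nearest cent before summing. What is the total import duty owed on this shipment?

£5,427.64

Line 1 (A-596, Casena, 3,028 kg, £34,065.00):
Code A-596 is under a tariff-rate quota (threshold 2,383 kg). In-quota: 2,383 kg at 8.5%; over-quota: 645 kg at 27.5%.
Pro-rata value split: in-quota = £34,065.00 × 2,383/3,028 = £26,808.75; over-quota = £34,065.00 − £26,808.75 = £7,256.25.
In-quota duty = £26,808.75 × 8.5% = £2,278.74. Over-quota duty = £7,256.25 × 27.5% = £1,995.47.
Line duty = £2,278.74 + £1,995.47 = £4,274.21.
Line 2 (A-490, Talius, 2,688 kg, £31,530.24):
Base rate for A-490 is 2%.
Origin Talius qualifies under the Seresta–Talius agreement and A-490 is covered: preferential rate Free applies instead.
The additional-duty order on A-490 targets Loreth, not Talius; it does not apply.
Duty = £31,530.24 × 0% = £0.00.
Line 3 (A-683, Loreth, 59 units, £9,252.97):
Base rate for A-683 is 12% + £0.73/unit.
A-683 has an FTA preferential rate, but origin Loreth is not Talius; base rate stands.
Duty = £9,252.97 × 12% + 59 × £0.73 = £1,153.43.
Total = £4,274.21 + £0.00 + £1,153.43 = £5,427.64.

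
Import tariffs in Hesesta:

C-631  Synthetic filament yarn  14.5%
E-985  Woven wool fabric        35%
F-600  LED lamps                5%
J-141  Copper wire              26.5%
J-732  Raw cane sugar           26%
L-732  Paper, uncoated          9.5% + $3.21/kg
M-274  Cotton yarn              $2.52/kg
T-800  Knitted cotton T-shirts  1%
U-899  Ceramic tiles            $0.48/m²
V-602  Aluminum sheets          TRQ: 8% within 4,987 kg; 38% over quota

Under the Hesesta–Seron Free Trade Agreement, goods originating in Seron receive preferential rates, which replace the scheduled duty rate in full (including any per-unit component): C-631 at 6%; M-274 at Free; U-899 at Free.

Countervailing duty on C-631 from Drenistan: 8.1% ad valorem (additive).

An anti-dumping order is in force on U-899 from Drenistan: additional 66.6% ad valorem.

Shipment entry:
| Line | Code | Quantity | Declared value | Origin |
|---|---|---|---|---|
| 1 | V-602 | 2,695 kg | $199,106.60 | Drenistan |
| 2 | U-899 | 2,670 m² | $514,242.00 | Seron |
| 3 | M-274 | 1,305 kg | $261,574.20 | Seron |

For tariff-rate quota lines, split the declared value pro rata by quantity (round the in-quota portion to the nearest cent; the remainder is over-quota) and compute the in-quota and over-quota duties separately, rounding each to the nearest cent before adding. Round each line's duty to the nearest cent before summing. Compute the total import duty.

Line 1 (V-602, Drenistan, 2,695 kg, $199,106.60):
Code V-602 is under a tariff-rate quota (threshold 4,987 kg). Quantity 2,695 kg is within the quota, so the in-quota rate 8% applies to the full value.
Duty = $199,106.60 × 8% = $15,928.53.
Line 2 (U-899, Seron, 2,670 m², $514,242.00):
Base rate for U-899 is $0.48/m².
Origin Seron qualifies under the Hesesta–Seron agreement and U-899 is covered: preferential rate Free applies instead.
The additional-duty order on U-899 targets Drenistan, not Seron; it does not apply.
Duty = $514,242.00 × 0% = $0.00.
Line 3 (M-274, Seron, 1,305 kg, $261,574.20):
Base rate for M-274 is $2.52/kg.
Origin Seron qualifies under the Hesesta–Seron agreement and M-274 is covered: preferential rate Free applies instead.
Duty = $261,574.20 × 0% = $0.00.
Total = $15,928.53 + $0.00 + $0.00 = $15,928.53.

$15,928.53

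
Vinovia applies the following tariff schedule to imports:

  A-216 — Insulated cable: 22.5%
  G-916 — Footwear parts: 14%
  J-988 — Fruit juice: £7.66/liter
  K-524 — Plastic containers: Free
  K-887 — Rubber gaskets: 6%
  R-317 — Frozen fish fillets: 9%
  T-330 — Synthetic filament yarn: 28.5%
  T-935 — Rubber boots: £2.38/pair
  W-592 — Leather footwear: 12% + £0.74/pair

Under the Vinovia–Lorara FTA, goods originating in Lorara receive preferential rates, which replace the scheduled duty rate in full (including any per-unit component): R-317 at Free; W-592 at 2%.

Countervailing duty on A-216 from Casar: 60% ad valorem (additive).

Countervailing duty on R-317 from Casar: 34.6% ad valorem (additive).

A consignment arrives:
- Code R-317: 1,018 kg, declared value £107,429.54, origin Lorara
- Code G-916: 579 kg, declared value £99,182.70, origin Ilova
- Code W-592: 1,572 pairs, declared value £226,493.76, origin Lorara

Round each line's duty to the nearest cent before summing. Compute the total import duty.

£18,415.46

Line 1 (R-317, Lorara, 1,018 kg, £107,429.54):
Base rate for R-317 is 9%.
Origin Lorara qualifies under the Vinovia–Lorara agreement and R-317 is covered: preferential rate Free applies instead.
The additional-duty order on R-317 targets Casar, not Lorara; it does not apply.
Duty = £107,429.54 × 0% = £0.00.
Line 2 (G-916, Ilova, 579 kg, £99,182.70):
Base rate for G-916 is 14%.
Duty = £99,182.70 × 14% = £13,885.58.
Line 3 (W-592, Lorara, 1,572 pairs, £226,493.76):
Base rate for W-592 is 12% + £0.74/pair.
Origin Lorara qualifies under the Vinovia–Lorara agreement and W-592 is covered: preferential rate 2% applies instead.
Duty = £226,493.76 × 2% = £4,529.88.
Total = £0.00 + £13,885.58 + £4,529.88 = £18,415.46.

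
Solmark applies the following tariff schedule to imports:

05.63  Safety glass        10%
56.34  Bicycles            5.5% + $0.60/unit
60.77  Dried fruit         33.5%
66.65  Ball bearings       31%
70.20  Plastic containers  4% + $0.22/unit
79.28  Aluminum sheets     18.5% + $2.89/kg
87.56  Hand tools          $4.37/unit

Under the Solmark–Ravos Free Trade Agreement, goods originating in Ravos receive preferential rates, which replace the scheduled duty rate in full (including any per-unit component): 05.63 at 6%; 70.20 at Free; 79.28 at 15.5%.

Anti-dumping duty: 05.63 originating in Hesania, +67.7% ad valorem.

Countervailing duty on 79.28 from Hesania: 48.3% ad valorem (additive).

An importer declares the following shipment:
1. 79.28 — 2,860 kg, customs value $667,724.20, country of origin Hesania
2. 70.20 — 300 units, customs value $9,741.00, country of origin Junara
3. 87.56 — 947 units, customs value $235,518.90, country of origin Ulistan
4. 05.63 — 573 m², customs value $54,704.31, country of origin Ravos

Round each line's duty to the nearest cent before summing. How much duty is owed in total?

Line 1 (79.28, Hesania, 2,860 kg, $667,724.20):
Base rate for 79.28 is 18.5% + $2.89/kg.
79.28 has an FTA preferential rate, but origin Hesania is not Ravos; base rate stands.
Additional duty on 79.28 from Hesania: +48.3%. Applied ad valorem rate: 18.5% + 48.3% = 66.8%.
Duty = $667,724.20 × 66.8% + 2,860 × $2.89 = $454,305.17.
Line 2 (70.20, Junara, 300 units, $9,741.00):
Base rate for 70.20 is 4% + $0.22/unit.
70.20 has an FTA preferential rate, but origin Junara is not Ravos; base rate stands.
Duty = $9,741.00 × 4% + 300 × $0.22 = $455.64.
Line 3 (87.56, Ulistan, 947 units, $235,518.90):
Base rate for 87.56 is $4.37/unit.
Duty = 947 × $4.37 = $4,138.39.
Line 4 (05.63, Ravos, 573 m², $54,704.31):
Base rate for 05.63 is 10%.
Origin Ravos qualifies under the Solmark–Ravos agreement and 05.63 is covered: preferential rate 6% applies instead.
The additional-duty order on 05.63 targets Hesania, not Ravos; it does not apply.
Duty = $54,704.31 × 6% = $3,282.26.
Total = $454,305.17 + $455.64 + $4,138.39 + $3,282.26 = $462,181.46.

$462,181.46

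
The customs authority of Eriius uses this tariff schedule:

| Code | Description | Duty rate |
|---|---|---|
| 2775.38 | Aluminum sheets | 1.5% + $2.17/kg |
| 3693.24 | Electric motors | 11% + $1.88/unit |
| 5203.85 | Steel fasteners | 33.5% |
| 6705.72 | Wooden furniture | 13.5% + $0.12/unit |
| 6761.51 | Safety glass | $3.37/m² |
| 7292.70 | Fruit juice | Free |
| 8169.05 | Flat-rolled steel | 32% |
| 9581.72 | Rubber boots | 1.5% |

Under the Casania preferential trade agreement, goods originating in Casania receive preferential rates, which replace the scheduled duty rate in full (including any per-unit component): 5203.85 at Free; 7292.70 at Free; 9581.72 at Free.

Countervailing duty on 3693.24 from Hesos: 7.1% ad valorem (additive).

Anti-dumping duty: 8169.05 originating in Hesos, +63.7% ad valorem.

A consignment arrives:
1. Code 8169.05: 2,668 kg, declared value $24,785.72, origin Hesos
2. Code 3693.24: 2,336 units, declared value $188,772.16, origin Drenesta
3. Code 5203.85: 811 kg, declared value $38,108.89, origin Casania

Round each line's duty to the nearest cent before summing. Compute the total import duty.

$48,876.55

Line 1 (8169.05, Hesos, 2,668 kg, $24,785.72):
Base rate for 8169.05 is 32%.
Additional duty on 8169.05 from Hesos: +63.7%. Applied ad valorem rate: 32% + 63.7% = 95.7%.
Duty = $24,785.72 × 95.7% = $23,719.93.
Line 2 (3693.24, Drenesta, 2,336 units, $188,772.16):
Base rate for 3693.24 is 11% + $1.88/unit.
The additional-duty order on 3693.24 targets Hesos, not Drenesta; it does not apply.
Duty = $188,772.16 × 11% + 2,336 × $1.88 = $25,156.62.
Line 3 (5203.85, Casania, 811 kg, $38,108.89):
Base rate for 5203.85 is 33.5%.
Origin Casania qualifies under the Eriius–Casania agreement and 5203.85 is covered: preferential rate Free applies instead.
Duty = $38,108.89 × 0% = $0.00.
Total = $23,719.93 + $25,156.62 + $0.00 = $48,876.55.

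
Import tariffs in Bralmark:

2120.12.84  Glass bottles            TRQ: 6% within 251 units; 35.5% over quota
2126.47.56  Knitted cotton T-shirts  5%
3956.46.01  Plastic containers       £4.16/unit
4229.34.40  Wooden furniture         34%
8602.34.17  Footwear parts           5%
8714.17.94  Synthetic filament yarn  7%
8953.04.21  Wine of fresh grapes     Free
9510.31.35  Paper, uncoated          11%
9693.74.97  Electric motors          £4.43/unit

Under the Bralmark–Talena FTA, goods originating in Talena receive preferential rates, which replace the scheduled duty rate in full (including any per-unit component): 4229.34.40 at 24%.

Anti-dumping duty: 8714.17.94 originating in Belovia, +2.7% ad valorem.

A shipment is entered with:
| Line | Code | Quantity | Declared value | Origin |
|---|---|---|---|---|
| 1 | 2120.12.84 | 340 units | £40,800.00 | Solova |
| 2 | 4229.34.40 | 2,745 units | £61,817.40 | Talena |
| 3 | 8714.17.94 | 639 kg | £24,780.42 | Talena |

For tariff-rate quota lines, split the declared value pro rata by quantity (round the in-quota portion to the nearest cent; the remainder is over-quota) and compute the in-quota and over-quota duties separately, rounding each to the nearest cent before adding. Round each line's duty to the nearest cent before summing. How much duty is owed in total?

£22,169.41

Line 1 (2120.12.84, Solova, 340 units, £40,800.00):
Code 2120.12.84 is under a tariff-rate quota (threshold 251 units). In-quota: 251 units at 6%; over-quota: 89 units at 35.5%.
Pro-rata value split: in-quota = £40,800.00 × 251/340 = £30,120.00; over-quota = £40,800.00 − £30,120.00 = £10,680.00.
In-quota duty = £30,120.00 × 6% = £1,807.20. Over-quota duty = £10,680.00 × 35.5% = £3,791.40.
Line duty = £1,807.20 + £3,791.40 = £5,598.60.
Line 2 (4229.34.40, Talena, 2,745 units, £61,817.40):
Base rate for 4229.34.40 is 34%.
Origin Talena qualifies under the Bralmark–Talena agreement and 4229.34.40 is covered: preferential rate 24% applies instead.
Duty = £61,817.40 × 24% = £14,836.18.
Line 3 (8714.17.94, Talena, 639 kg, £24,780.42):
Base rate for 8714.17.94 is 7%.
Origin Talena is the FTA partner but 8714.17.94 is not on the preference list; base rate stands.
The additional-duty order on 8714.17.94 targets Belovia, not Talena; it does not apply.
Duty = £24,780.42 × 7% = £1,734.63.
Total = £5,598.60 + £14,836.18 + £1,734.63 = £22,169.41.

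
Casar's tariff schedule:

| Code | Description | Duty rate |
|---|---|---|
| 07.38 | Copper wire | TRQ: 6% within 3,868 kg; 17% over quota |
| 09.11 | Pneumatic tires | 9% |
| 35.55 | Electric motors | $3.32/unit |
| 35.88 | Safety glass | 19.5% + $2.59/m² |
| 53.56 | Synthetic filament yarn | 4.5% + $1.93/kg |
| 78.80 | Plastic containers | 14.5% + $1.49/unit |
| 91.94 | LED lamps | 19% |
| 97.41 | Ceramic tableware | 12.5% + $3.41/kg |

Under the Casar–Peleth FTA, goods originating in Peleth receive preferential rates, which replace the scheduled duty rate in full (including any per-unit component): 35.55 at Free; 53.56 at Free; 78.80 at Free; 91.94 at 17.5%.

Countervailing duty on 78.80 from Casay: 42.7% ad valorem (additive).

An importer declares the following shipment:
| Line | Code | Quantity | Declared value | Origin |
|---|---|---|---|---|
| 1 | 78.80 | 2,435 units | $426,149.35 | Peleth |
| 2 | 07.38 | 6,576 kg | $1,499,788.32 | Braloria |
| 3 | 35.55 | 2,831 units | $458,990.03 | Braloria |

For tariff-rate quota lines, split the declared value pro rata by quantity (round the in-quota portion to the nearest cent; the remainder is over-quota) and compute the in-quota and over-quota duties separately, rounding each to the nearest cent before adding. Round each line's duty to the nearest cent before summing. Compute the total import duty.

Line 1 (78.80, Peleth, 2,435 units, $426,149.35):
Base rate for 78.80 is 14.5% + $1.49/unit.
Origin Peleth qualifies under the Casar–Peleth agreement and 78.80 is covered: preferential rate Free applies instead.
The additional-duty order on 78.80 targets Casay, not Peleth; it does not apply.
Duty = $426,149.35 × 0% = $0.00.
Line 2 (07.38, Braloria, 6,576 kg, $1,499,788.32):
Code 07.38 is under a tariff-rate quota (threshold 3,868 kg). In-quota: 3,868 kg at 6%; over-quota: 2,708 kg at 17%.
Pro-rata value split: in-quota = $1,499,788.32 × 3,868/6,576 = $882,174.76; over-quota = $1,499,788.32 − $882,174.76 = $617,613.56.
In-quota duty = $882,174.76 × 6% = $52,930.49. Over-quota duty = $617,613.56 × 17% = $104,994.31.
Line duty = $52,930.49 + $104,994.31 = $157,924.80.
Line 3 (35.55, Braloria, 2,831 units, $458,990.03):
Base rate for 35.55 is $3.32/unit.
35.55 has an FTA preferential rate, but origin Braloria is not Peleth; base rate stands.
Duty = 2,831 × $3.32 = $9,398.92.
Total = $0.00 + $157,924.80 + $9,398.92 = $167,323.72.

$167,323.72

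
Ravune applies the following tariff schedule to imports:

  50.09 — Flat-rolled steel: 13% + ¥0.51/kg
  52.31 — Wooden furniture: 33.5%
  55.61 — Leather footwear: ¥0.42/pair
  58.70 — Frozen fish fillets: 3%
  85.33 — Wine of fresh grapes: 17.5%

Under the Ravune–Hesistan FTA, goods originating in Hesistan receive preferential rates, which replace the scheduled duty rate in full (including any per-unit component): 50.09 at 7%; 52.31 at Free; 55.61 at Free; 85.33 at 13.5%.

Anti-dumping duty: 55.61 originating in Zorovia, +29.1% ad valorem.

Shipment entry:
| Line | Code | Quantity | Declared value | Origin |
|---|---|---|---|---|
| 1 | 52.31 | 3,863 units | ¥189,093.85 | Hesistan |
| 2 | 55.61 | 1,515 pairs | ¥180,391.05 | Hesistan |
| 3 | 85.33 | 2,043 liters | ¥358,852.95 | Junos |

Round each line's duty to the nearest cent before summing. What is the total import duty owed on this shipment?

Line 1 (52.31, Hesistan, 3,863 units, ¥189,093.85):
Base rate for 52.31 is 33.5%.
Origin Hesistan qualifies under the Ravune–Hesistan agreement and 52.31 is covered: preferential rate Free applies instead.
Duty = ¥189,093.85 × 0% = ¥0.00.
Line 2 (55.61, Hesistan, 1,515 pairs, ¥180,391.05):
Base rate for 55.61 is ¥0.42/pair.
Origin Hesistan qualifies under the Ravune–Hesistan agreement and 55.61 is covered: preferential rate Free applies instead.
The additional-duty order on 55.61 targets Zorovia, not Hesistan; it does not apply.
Duty = ¥180,391.05 × 0% = ¥0.00.
Line 3 (85.33, Junos, 2,043 liters, ¥358,852.95):
Base rate for 85.33 is 17.5%.
85.33 has an FTA preferential rate, but origin Junos is not Hesistan; base rate stands.
Duty = ¥358,852.95 × 17.5% = ¥62,799.27.
Total = ¥0.00 + ¥0.00 + ¥62,799.27 = ¥62,799.27.

¥62,799.27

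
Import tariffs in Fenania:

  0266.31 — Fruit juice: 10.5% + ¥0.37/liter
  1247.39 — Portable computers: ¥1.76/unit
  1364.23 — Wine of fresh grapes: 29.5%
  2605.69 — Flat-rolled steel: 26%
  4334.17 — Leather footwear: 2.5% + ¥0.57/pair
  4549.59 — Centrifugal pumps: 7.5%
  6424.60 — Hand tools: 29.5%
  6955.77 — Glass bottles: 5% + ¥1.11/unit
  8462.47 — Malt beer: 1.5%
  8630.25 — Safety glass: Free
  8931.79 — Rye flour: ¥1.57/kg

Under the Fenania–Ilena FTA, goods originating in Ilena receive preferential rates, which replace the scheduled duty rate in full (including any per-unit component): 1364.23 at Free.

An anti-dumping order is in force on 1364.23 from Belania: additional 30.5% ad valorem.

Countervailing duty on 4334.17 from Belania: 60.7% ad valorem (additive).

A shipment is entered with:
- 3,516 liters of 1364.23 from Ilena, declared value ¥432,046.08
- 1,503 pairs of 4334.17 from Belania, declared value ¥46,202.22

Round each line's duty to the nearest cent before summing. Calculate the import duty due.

Line 1 (1364.23, Ilena, 3,516 liters, ¥432,046.08):
Base rate for 1364.23 is 29.5%.
Origin Ilena qualifies under the Fenania–Ilena agreement and 1364.23 is covered: preferential rate Free applies instead.
The additional-duty order on 1364.23 targets Belania, not Ilena; it does not apply.
Duty = ¥432,046.08 × 0% = ¥0.00.
Line 2 (4334.17, Belania, 1,503 pairs, ¥46,202.22):
Base rate for 4334.17 is 2.5% + ¥0.57/pair.
Additional duty on 4334.17 from Belania: +60.7%. Applied ad valorem rate: 2.5% + 60.7% = 63.2%.
Duty = ¥46,202.22 × 63.2% + 1,503 × ¥0.57 = ¥30,056.51.
Total = ¥0.00 + ¥30,056.51 = ¥30,056.51.

¥30,056.51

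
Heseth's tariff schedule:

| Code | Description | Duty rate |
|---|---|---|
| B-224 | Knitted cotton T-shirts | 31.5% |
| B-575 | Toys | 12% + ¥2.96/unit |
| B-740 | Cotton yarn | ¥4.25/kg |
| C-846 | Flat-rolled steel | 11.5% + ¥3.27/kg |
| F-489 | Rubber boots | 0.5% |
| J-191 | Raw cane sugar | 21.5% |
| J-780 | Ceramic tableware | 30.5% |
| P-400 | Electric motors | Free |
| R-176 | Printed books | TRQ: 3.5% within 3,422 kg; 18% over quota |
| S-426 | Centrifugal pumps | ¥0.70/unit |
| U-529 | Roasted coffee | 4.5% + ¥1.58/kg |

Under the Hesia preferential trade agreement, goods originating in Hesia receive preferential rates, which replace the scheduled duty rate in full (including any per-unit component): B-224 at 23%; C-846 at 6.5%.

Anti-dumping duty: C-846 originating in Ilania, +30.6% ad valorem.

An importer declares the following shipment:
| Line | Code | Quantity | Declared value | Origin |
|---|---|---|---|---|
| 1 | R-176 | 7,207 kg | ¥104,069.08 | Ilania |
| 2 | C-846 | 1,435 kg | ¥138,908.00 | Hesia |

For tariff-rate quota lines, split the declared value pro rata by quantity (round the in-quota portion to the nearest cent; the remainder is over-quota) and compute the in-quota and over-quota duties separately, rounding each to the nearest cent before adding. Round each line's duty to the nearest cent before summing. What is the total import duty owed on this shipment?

¥20,596.47

Line 1 (R-176, Ilania, 7,207 kg, ¥104,069.08):
Code R-176 is under a tariff-rate quota (threshold 3,422 kg). In-quota: 3,422 kg at 3.5%; over-quota: 3,785 kg at 18%.
Pro-rata value split: in-quota = ¥104,069.08 × 3,422/7,207 = ¥49,413.68; over-quota = ¥104,069.08 − ¥49,413.68 = ¥54,655.40.
In-quota duty = ¥49,413.68 × 3.5% = ¥1,729.48. Over-quota duty = ¥54,655.40 × 18% = ¥9,837.97.
Line duty = ¥1,729.48 + ¥9,837.97 = ¥11,567.45.
Line 2 (C-846, Hesia, 1,435 kg, ¥138,908.00):
Base rate for C-846 is 11.5% + ¥3.27/kg.
Origin Hesia qualifies under the Heseth–Hesia agreement and C-846 is covered: preferential rate 6.5% applies instead.
The additional-duty order on C-846 targets Ilania, not Hesia; it does not apply.
Duty = ¥138,908.00 × 6.5% = ¥9,029.02.
Total = ¥11,567.45 + ¥9,029.02 = ¥20,596.47.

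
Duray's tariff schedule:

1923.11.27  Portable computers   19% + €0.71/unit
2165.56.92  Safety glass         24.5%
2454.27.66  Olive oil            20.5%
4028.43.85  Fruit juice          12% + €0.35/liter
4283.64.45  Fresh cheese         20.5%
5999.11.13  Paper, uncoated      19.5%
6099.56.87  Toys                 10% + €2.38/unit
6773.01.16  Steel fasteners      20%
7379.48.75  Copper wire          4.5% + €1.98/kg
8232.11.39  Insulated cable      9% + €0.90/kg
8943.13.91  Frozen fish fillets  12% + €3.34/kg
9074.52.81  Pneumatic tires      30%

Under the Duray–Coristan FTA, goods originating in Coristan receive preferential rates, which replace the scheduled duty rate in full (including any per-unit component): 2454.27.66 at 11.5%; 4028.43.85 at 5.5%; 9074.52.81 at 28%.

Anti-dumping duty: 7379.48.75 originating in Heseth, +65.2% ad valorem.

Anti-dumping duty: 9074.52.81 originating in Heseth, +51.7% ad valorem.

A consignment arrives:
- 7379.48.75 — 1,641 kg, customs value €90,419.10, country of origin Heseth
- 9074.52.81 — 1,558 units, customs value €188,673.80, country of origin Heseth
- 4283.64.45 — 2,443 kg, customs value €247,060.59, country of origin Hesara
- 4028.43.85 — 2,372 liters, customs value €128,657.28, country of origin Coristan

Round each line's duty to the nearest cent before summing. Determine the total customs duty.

€278,141.35

Line 1 (7379.48.75, Heseth, 1,641 kg, €90,419.10):
Base rate for 7379.48.75 is 4.5% + €1.98/kg.
Additional duty on 7379.48.75 from Heseth: +65.2%. Applied ad valorem rate: 4.5% + 65.2% = 69.7%.
Duty = €90,419.10 × 69.7% + 1,641 × €1.98 = €66,271.29.
Line 2 (9074.52.81, Heseth, 1,558 units, €188,673.80):
Base rate for 9074.52.81 is 30%.
9074.52.81 has an FTA preferential rate, but origin Heseth is not Coristan; base rate stands.
Additional duty on 9074.52.81 from Heseth: +51.7%. Applied ad valorem rate: 30% + 51.7% = 81.7%.
Duty = €188,673.80 × 81.7% = €154,146.49.
Line 3 (4283.64.45, Hesara, 2,443 kg, €247,060.59):
Base rate for 4283.64.45 is 20.5%.
Duty = €247,060.59 × 20.5% = €50,647.42.
Line 4 (4028.43.85, Coristan, 2,372 liters, €128,657.28):
Base rate for 4028.43.85 is 12% + €0.35/liter.
Origin Coristan qualifies under the Duray–Coristan agreement and 4028.43.85 is covered: preferential rate 5.5% applies instead.
Duty = €128,657.28 × 5.5% = €7,076.15.
Total = €66,271.29 + €154,146.49 + €50,647.42 + €7,076.15 = €278,141.35.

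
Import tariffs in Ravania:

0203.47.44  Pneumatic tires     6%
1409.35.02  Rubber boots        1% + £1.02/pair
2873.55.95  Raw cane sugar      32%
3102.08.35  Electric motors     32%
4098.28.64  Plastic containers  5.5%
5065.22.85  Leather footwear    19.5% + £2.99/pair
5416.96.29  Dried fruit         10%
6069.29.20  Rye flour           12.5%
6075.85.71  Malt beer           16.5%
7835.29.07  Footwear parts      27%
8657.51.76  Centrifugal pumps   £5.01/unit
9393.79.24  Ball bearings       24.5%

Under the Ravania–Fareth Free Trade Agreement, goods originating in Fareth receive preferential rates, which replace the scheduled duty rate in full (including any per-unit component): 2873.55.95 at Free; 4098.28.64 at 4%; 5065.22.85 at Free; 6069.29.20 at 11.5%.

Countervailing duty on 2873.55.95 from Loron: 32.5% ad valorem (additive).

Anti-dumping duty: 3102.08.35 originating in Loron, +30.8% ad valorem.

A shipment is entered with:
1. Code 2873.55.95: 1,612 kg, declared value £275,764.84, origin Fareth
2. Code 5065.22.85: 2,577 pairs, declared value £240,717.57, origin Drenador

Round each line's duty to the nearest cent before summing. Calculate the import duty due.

Line 1 (2873.55.95, Fareth, 1,612 kg, £275,764.84):
Base rate for 2873.55.95 is 32%.
Origin Fareth qualifies under the Ravania–Fareth agreement and 2873.55.95 is covered: preferential rate Free applies instead.
The additional-duty order on 2873.55.95 targets Loron, not Fareth; it does not apply.
Duty = £275,764.84 × 0% = £0.00.
Line 2 (5065.22.85, Drenador, 2,577 pairs, £240,717.57):
Base rate for 5065.22.85 is 19.5% + £2.99/pair.
5065.22.85 has an FTA preferential rate, but origin Drenador is not Fareth; base rate stands.
Duty = £240,717.57 × 19.5% + 2,577 × £2.99 = £54,645.16.
Total = £0.00 + £54,645.16 = £54,645.16.

£54,645.16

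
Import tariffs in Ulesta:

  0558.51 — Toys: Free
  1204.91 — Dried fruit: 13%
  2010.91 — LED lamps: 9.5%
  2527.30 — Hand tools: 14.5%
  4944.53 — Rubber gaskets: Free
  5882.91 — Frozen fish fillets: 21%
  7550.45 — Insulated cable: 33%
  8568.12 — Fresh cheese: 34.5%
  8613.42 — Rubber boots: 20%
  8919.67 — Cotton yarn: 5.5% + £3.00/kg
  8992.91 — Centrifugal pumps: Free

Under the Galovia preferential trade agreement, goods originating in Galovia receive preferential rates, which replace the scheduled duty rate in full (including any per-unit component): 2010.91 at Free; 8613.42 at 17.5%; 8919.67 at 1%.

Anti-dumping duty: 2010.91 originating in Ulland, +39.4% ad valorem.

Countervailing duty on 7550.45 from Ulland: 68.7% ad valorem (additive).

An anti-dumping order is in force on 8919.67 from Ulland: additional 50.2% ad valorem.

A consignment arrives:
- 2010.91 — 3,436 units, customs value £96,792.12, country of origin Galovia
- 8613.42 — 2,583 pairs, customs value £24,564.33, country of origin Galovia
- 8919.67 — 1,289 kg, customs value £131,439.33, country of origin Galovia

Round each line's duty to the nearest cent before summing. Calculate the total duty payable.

Line 1 (2010.91, Galovia, 3,436 units, £96,792.12):
Base rate for 2010.91 is 9.5%.
Origin Galovia qualifies under the Ulesta–Galovia agreement and 2010.91 is covered: preferential rate Free applies instead.
The additional-duty order on 2010.91 targets Ulland, not Galovia; it does not apply.
Duty = £96,792.12 × 0% = £0.00.
Line 2 (8613.42, Galovia, 2,583 pairs, £24,564.33):
Base rate for 8613.42 is 20%.
Origin Galovia qualifies under the Ulesta–Galovia agreement and 8613.42 is covered: preferential rate 17.5% applies instead.
Duty = £24,564.33 × 17.5% = £4,298.76.
Line 3 (8919.67, Galovia, 1,289 kg, £131,439.33):
Base rate for 8919.67 is 5.5% + £3.00/kg.
Origin Galovia qualifies under the Ulesta–Galovia agreement and 8919.67 is covered: preferential rate 1% applies instead.
The additional-duty order on 8919.67 targets Ulland, not Galovia; it does not apply.
Duty = £131,439.33 × 1% = £1,314.39.
Total = £0.00 + £4,298.76 + £1,314.39 = £5,613.15.

£5,613.15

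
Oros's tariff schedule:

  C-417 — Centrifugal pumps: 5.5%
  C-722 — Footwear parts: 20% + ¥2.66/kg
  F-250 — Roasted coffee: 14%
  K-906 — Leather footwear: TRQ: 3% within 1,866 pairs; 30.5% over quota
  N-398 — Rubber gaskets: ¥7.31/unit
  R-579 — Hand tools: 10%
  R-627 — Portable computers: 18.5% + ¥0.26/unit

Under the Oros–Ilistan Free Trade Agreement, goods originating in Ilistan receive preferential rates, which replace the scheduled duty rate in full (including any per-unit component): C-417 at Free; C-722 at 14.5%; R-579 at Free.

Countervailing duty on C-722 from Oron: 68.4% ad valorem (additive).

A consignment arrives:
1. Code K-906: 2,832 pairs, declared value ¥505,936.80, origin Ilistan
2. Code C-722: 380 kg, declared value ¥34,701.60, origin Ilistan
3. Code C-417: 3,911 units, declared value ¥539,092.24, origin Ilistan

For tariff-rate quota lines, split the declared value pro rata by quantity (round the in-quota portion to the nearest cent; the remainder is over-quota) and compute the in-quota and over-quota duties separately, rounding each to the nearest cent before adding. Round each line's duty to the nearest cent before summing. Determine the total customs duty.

Line 1 (K-906, Ilistan, 2,832 pairs, ¥505,936.80):
Code K-906 is under a tariff-rate quota (threshold 1,866 pairs). In-quota: 1,866 pairs at 3%; over-quota: 966 pairs at 30.5%.
Pro-rata value split: in-quota = ¥505,936.80 × 1,866/2,832 = ¥333,360.90; over-quota = ¥505,936.80 − ¥333,360.90 = ¥172,575.90.
In-quota duty = ¥333,360.90 × 3% = ¥10,000.83. Over-quota duty = ¥172,575.90 × 30.5% = ¥52,635.65.
Line duty = ¥10,000.83 + ¥52,635.65 = ¥62,636.48.
Line 2 (C-722, Ilistan, 380 kg, ¥34,701.60):
Base rate for C-722 is 20% + ¥2.66/kg.
Origin Ilistan qualifies under the Oros–Ilistan agreement and C-722 is covered: preferential rate 14.5% applies instead.
The additional-duty order on C-722 targets Oron, not Ilistan; it does not apply.
Duty = ¥34,701.60 × 14.5% = ¥5,031.73.
Line 3 (C-417, Ilistan, 3,911 units, ¥539,092.24):
Base rate for C-417 is 5.5%.
Origin Ilistan qualifies under the Oros–Ilistan agreement and C-417 is covered: preferential rate Free applies instead.
Duty = ¥539,092.24 × 0% = ¥0.00.
Total = ¥62,636.48 + ¥5,031.73 + ¥0.00 = ¥67,668.21.

¥67,668.21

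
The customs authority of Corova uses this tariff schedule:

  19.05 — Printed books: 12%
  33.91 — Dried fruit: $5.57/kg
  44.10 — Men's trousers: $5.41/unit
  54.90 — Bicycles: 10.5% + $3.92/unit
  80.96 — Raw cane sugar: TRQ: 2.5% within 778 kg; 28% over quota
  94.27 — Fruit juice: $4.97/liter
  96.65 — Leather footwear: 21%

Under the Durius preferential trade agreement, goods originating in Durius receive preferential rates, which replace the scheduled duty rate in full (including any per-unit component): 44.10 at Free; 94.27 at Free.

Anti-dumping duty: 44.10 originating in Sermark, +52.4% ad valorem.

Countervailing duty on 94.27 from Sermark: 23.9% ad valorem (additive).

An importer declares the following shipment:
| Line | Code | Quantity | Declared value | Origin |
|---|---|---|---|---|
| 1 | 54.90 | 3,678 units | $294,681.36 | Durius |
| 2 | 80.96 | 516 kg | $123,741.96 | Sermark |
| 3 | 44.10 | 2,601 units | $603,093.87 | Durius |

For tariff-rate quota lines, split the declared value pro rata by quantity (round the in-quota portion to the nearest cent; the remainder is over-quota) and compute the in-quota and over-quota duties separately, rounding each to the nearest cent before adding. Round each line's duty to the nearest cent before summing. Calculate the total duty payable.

$48,452.85

Line 1 (54.90, Durius, 3,678 units, $294,681.36):
Base rate for 54.90 is 10.5% + $3.92/unit.
Origin Durius is the FTA partner but 54.90 is not on the preference list; base rate stands.
Duty = $294,681.36 × 10.5% + 3,678 × $3.92 = $45,359.30.
Line 2 (80.96, Sermark, 516 kg, $123,741.96):
Code 80.96 is under a tariff-rate quota (threshold 778 kg). Quantity 516 kg is within the quota, so the in-quota rate 2.5% applies to the full value.
Duty = $123,741.96 × 2.5% = $3,093.55.
Line 3 (44.10, Durius, 2,601 units, $603,093.87):
Base rate for 44.10 is $5.41/unit.
Origin Durius qualifies under the Corova–Durius agreement and 44.10 is covered: preferential rate Free applies instead.
The additional-duty order on 44.10 targets Sermark, not Durius; it does not apply.
Duty = $603,093.87 × 0% = $0.00.
Total = $45,359.30 + $3,093.55 + $0.00 = $48,452.85.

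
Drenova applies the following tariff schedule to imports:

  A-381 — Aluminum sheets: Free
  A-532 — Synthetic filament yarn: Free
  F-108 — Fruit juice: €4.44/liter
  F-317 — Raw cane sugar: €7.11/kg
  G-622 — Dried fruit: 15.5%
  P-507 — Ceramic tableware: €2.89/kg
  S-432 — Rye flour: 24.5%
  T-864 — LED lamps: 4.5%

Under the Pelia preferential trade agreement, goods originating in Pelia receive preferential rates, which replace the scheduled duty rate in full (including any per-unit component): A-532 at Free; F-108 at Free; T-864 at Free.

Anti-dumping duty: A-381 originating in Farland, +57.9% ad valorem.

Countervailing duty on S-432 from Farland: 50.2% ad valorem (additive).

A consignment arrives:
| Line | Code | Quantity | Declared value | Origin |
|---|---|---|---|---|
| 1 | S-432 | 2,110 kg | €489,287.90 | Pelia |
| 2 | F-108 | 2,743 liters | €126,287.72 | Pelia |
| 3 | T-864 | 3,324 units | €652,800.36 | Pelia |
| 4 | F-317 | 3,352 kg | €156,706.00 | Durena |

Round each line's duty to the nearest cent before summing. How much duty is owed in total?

€143,708.26

Line 1 (S-432, Pelia, 2,110 kg, €489,287.90):
Base rate for S-432 is 24.5%.
Origin Pelia is the FTA partner but S-432 is not on the preference list; base rate stands.
The additional-duty order on S-432 targets Farland, not Pelia; it does not apply.
Duty = €489,287.90 × 24.5% = €119,875.54.
Line 2 (F-108, Pelia, 2,743 liters, €126,287.72):
Base rate for F-108 is €4.44/liter.
Origin Pelia qualifies under the Drenova–Pelia agreement and F-108 is covered: preferential rate Free applies instead.
Duty = €126,287.72 × 0% = €0.00.
Line 3 (T-864, Pelia, 3,324 units, €652,800.36):
Base rate for T-864 is 4.5%.
Origin Pelia qualifies under the Drenova–Pelia agreement and T-864 is covered: preferential rate Free applies instead.
Duty = €652,800.36 × 0% = €0.00.
Line 4 (F-317, Durena, 3,352 kg, €156,706.00):
Base rate for F-317 is €7.11/kg.
Duty = 3,352 × €7.11 = €23,832.72.
Total = €119,875.54 + €0.00 + €0.00 + €23,832.72 = €143,708.26.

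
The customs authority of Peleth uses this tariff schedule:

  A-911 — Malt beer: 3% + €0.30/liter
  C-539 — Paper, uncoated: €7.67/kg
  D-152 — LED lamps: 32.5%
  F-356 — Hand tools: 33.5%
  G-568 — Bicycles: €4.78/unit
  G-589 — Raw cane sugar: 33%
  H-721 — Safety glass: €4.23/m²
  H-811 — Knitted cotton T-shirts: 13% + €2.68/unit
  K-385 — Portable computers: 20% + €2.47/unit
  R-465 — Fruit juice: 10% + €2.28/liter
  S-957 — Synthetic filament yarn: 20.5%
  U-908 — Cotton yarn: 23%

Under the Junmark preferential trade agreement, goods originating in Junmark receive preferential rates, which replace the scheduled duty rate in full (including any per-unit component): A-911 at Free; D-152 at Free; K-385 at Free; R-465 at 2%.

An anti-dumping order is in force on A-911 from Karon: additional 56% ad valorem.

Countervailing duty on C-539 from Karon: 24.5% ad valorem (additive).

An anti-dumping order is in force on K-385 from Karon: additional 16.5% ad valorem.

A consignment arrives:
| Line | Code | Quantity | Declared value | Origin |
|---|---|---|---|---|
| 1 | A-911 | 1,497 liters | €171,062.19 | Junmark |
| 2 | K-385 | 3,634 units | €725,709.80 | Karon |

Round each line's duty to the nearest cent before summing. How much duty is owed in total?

€273,860.06

Line 1 (A-911, Junmark, 1,497 liters, €171,062.19):
Base rate for A-911 is 3% + €0.30/liter.
Origin Junmark qualifies under the Peleth–Junmark agreement and A-911 is covered: preferential rate Free applies instead.
The additional-duty order on A-911 targets Karon, not Junmark; it does not apply.
Duty = €171,062.19 × 0% = €0.00.
Line 2 (K-385, Karon, 3,634 units, €725,709.80):
Base rate for K-385 is 20% + €2.47/unit.
K-385 has an FTA preferential rate, but origin Karon is not Junmark; base rate stands.
Additional duty on K-385 from Karon: +16.5%. Applied ad valorem rate: 20% + 16.5% = 36.5%.
Duty = €725,709.80 × 36.5% + 3,634 × €2.47 = €273,860.06.
Total = €0.00 + €273,860.06 = €273,860.06.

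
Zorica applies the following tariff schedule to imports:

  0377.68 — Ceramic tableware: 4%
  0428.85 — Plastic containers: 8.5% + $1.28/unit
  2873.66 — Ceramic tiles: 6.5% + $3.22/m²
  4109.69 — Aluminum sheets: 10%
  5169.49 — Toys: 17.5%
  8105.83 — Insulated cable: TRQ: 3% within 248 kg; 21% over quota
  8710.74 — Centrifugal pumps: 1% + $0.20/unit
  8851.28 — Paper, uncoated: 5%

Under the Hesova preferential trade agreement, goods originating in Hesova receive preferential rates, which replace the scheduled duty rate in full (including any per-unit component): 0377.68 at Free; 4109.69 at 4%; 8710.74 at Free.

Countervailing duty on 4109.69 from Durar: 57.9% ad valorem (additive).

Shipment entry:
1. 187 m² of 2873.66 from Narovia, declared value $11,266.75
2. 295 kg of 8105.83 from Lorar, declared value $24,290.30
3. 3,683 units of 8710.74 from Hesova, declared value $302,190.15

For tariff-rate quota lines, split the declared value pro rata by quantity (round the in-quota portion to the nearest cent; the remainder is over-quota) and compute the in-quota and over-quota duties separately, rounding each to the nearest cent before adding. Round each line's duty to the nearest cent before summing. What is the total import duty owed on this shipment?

Line 1 (2873.66, Narovia, 187 m², $11,266.75):
Base rate for 2873.66 is 6.5% + $3.22/m².
Duty = $11,266.75 × 6.5% + 187 × $3.22 = $1,334.48.
Line 2 (8105.83, Lorar, 295 kg, $24,290.30):
Code 8105.83 is under a tariff-rate quota (threshold 248 kg). In-quota: 248 kg at 3%; over-quota: 47 kg at 21%.
Pro-rata value split: in-quota = $24,290.30 × 248/295 = $20,420.32; over-quota = $24,290.30 − $20,420.32 = $3,869.98.
In-quota duty = $20,420.32 × 3% = $612.61. Over-quota duty = $3,869.98 × 21% = $812.70.
Line duty = $612.61 + $812.70 = $1,425.31.
Line 3 (8710.74, Hesova, 3,683 units, $302,190.15):
Base rate for 8710.74 is 1% + $0.20/unit.
Origin Hesova qualifies under the Zorica–Hesova agreement and 8710.74 is covered: preferential rate Free applies instead.
Duty = $302,190.15 × 0% = $0.00.
Total = $1,334.48 + $1,425.31 + $0.00 = $2,759.79.

$2,759.79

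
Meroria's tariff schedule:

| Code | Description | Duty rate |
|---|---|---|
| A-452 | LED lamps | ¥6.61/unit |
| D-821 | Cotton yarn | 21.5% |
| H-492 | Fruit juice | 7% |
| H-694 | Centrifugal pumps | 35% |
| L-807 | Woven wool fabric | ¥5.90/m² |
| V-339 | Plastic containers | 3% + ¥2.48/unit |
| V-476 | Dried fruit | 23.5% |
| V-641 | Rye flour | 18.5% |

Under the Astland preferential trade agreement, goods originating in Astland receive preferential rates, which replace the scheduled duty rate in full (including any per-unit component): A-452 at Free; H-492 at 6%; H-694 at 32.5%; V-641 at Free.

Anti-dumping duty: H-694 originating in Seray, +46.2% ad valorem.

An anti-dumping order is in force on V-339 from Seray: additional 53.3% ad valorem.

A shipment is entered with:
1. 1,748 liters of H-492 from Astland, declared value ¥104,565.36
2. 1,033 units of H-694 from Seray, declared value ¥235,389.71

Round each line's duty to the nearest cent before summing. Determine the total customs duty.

¥197,410.36

Line 1 (H-492, Astland, 1,748 liters, ¥104,565.36):
Base rate for H-492 is 7%.
Origin Astland qualifies under the Meroria–Astland agreement and H-492 is covered: preferential rate 6% applies instead.
Duty = ¥104,565.36 × 6% = ¥6,273.92.
Line 2 (H-694, Seray, 1,033 units, ¥235,389.71):
Base rate for H-694 is 35%.
H-694 has an FTA preferential rate, but origin Seray is not Astland; base rate stands.
Additional duty on H-694 from Seray: +46.2%. Applied ad valorem rate: 35% + 46.2% = 81.2%.
Duty = ¥235,389.71 × 81.2% = ¥191,136.44.
Total = ¥6,273.92 + ¥191,136.44 = ¥197,410.36.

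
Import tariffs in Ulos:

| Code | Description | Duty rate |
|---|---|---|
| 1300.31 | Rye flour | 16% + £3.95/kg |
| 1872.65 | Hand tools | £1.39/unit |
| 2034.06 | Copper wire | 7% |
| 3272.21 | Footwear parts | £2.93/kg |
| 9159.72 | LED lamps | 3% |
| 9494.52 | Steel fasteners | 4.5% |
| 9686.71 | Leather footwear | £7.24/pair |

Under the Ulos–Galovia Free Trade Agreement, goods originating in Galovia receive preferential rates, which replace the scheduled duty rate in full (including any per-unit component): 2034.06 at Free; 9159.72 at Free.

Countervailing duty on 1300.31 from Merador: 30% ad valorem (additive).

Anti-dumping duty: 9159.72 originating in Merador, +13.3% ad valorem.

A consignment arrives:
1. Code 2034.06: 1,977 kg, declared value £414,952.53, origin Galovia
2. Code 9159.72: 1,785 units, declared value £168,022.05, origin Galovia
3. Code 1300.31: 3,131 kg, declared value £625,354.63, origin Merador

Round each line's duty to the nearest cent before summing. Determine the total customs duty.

£300,030.58

Line 1 (2034.06, Galovia, 1,977 kg, £414,952.53):
Base rate for 2034.06 is 7%.
Origin Galovia qualifies under the Ulos–Galovia agreement and 2034.06 is covered: preferential rate Free applies instead.
Duty = £414,952.53 × 0% = £0.00.
Line 2 (9159.72, Galovia, 1,785 units, £168,022.05):
Base rate for 9159.72 is 3%.
Origin Galovia qualifies under the Ulos–Galovia agreement and 9159.72 is covered: preferential rate Free applies instead.
The additional-duty order on 9159.72 targets Merador, not Galovia; it does not apply.
Duty = £168,022.05 × 0% = £0.00.
Line 3 (1300.31, Merador, 3,131 kg, £625,354.63):
Base rate for 1300.31 is 16% + £3.95/kg.
Additional duty on 1300.31 from Merador: +30%. Applied ad valorem rate: 16% + 30% = 46%.
Duty = £625,354.63 × 46% + 3,131 × £3.95 = £300,030.58.
Total = £0.00 + £0.00 + £300,030.58 = £300,030.58.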